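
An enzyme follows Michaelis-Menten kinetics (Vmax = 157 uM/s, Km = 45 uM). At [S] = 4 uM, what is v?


v = Vmax * [S] / (Km + [S])
v = 157 * 4 / (45 + 4)
v = 12.8163 uM/s

12.8163 uM/s


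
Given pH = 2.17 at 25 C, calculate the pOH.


pOH = 14 - pH
pOH = 14 - 2.17
pOH = 11.83

11.83


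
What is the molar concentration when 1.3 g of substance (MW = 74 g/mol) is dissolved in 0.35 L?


C = (mass / MW) / volume
C = (1.3 / 74) / 0.35
C = 0.0502 M

0.0502 M


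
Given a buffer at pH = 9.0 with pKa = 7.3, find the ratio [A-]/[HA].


[A-]/[HA] = 10^(pH - pKa)
= 10^(9.0 - 7.3)
= 50.1187

50.1187


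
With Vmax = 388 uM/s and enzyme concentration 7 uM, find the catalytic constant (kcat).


kcat = Vmax / [E]t
kcat = 388 / 7
kcat = 55.4286 s^-1

55.4286 s^-1


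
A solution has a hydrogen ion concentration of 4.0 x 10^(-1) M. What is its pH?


pH = -log10([H+])
pH = -log10(4.0 x 10^(-1))
pH = 0.3979

0.3979


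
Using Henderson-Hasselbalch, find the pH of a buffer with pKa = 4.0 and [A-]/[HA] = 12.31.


pH = pKa + log10([A-]/[HA])
pH = 4.0 + log10(12.31)
pH = 5.0903

5.0903


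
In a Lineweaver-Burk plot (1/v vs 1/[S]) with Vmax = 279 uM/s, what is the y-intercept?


y-intercept = 1/Vmax
= 1/279
= 0.0036 s/uM

0.0036 s/uM


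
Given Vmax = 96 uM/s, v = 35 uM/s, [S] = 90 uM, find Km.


Km = [S] * (Vmax - v) / v
Km = 90 * (96 - 35) / 35
Km = 156.8571 uM

156.8571 uM


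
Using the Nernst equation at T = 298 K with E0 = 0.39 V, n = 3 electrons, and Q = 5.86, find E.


E = E0 - (RT/nF) * ln(Q)
E = 0.39 - (8.314 * 298 / (3 * 96485)) * ln(5.86)
E = 0.3749 V

0.3749 V


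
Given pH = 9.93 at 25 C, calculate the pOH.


pOH = 14 - pH
pOH = 14 - 9.93
pOH = 4.07

4.07


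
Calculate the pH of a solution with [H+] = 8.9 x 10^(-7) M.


pH = -log10([H+])
pH = -log10(8.9 x 10^(-7))
pH = 6.0506

6.0506


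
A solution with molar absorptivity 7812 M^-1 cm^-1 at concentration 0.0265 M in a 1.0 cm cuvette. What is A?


A = epsilon * c * l
A = 7812 * 0.0265 * 1.0
A = 207.018

207.018


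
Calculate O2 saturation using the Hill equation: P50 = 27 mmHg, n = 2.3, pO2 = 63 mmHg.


Y = pO2^n / (P50^n + pO2^n)
Y = 63^2.3 / (27^2.3 + 63^2.3)
Y = 87.53%

87.53%


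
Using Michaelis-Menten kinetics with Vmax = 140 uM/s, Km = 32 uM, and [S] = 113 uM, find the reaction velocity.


v = Vmax * [S] / (Km + [S])
v = 140 * 113 / (32 + 113)
v = 109.1034 uM/s

109.1034 uM/s


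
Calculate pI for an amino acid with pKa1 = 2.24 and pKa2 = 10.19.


pI = (pKa1 + pKa2) / 2
pI = (2.24 + 10.19) / 2
pI = 6.215

6.215


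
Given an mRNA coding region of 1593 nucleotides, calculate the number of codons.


codons = nucleotides / 3
codons = 1593 / 3 = 531

531


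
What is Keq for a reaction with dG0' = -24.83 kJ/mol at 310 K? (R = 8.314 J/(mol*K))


Keq = exp(-dG0 * 1000 / (R * T))
Keq = exp(-(-24.83) * 1000 / (8.314 * 310))
Keq = 15274.8612

15274.8612


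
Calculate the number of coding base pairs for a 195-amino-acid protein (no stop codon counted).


Each amino acid = 1 codon = 3 bp
bp = 195 * 3 = 585 bp

585 bp


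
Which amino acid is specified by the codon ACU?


Standard genetic code lookup.
Codon ACU -> Thr

Thr


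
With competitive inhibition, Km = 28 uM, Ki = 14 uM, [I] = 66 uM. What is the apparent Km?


Km_app = Km * (1 + [I]/Ki)
Km_app = 28 * (1 + 66/14)
Km_app = 160.0 uM

160.0 uM


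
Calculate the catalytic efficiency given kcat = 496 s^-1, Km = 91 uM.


Catalytic efficiency = kcat / Km
= 496 / 91
= 5.4505 uM^-1*s^-1

5.4505 uM^-1*s^-1


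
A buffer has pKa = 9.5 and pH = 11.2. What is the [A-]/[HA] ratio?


[A-]/[HA] = 10^(pH - pKa)
= 10^(11.2 - 9.5)
= 50.1187

50.1187


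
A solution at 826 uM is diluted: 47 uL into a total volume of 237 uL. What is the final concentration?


C2 = C1 * V1 / V2
C2 = 826 * 47 / 237
C2 = 163.8059 uM

163.8059 uM


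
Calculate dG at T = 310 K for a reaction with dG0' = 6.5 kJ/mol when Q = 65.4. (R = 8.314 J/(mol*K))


dG = dG0' + RT * ln(Q) / 1000
dG = 6.5 + 8.314 * 310 * ln(65.4) / 1000
dG = 17.2746 kJ/mol

17.2746 kJ/mol


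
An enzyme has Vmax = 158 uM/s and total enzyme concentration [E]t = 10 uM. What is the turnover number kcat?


kcat = Vmax / [E]t
kcat = 158 / 10
kcat = 15.8 s^-1

15.8 s^-1


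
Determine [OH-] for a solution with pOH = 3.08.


[OH-] = 10^(-pOH)
[OH-] = 10^(-3.08)
[OH-] = 8.318e-04 M

8.318e-04 M


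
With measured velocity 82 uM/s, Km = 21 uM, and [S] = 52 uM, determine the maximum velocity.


Vmax = v * (Km + [S]) / [S]
Vmax = 82 * (21 + 52) / 52
Vmax = 115.1154 uM/s

115.1154 uM/s


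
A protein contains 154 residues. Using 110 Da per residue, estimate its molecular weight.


MW = n_residues * 110 Da
MW = 154 * 110
MW = 16940 Da

16940 Da


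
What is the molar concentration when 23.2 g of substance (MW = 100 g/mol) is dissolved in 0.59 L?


C = (mass / MW) / volume
C = (23.2 / 100) / 0.59
C = 0.3932 M

0.3932 M


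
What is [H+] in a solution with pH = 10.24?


[H+] = 10^(-pH)
[H+] = 10^(-10.24)
[H+] = 5.754e-11 M

5.754e-11 M


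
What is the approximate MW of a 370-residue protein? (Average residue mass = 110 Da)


MW = n_residues * 110 Da
MW = 370 * 110
MW = 40700 Da

40700 Da


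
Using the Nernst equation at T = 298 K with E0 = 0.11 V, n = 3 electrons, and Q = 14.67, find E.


E = E0 - (RT/nF) * ln(Q)
E = 0.11 - (8.314 * 298 / (3 * 96485)) * ln(14.67)
E = 0.087 V

0.087 V


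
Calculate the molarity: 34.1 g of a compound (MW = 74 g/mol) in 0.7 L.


C = (mass / MW) / volume
C = (34.1 / 74) / 0.7
C = 0.6583 M

0.6583 M


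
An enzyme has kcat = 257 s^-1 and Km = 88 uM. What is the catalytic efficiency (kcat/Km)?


Catalytic efficiency = kcat / Km
= 257 / 88
= 2.9205 uM^-1*s^-1

2.9205 uM^-1*s^-1


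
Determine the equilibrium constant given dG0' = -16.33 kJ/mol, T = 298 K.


Keq = exp(-dG0 * 1000 / (R * T))
Keq = exp(-(-16.33) * 1000 / (8.314 * 298))
Keq = 728.604

728.604


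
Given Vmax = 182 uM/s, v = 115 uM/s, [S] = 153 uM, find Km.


Km = [S] * (Vmax - v) / v
Km = 153 * (182 - 115) / 115
Km = 89.1391 uM

89.1391 uM


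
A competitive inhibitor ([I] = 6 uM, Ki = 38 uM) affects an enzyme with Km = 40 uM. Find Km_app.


Km_app = Km * (1 + [I]/Ki)
Km_app = 40 * (1 + 6/38)
Km_app = 46.3158 uM

46.3158 uM


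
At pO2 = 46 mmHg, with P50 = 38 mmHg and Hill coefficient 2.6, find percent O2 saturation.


Y = pO2^n / (P50^n + pO2^n)
Y = 46^2.6 / (38^2.6 + 46^2.6)
Y = 62.17%

62.17%


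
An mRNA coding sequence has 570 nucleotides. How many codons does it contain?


codons = nucleotides / 3
codons = 570 / 3 = 190

190


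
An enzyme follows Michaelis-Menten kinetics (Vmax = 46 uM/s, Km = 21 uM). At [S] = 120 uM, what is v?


v = Vmax * [S] / (Km + [S])
v = 46 * 120 / (21 + 120)
v = 39.1489 uM/s

39.1489 uM/s


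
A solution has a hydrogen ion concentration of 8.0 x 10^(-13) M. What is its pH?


pH = -log10([H+])
pH = -log10(8.0 x 10^(-13))
pH = 12.0969

12.0969


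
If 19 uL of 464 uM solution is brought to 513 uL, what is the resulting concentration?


C2 = C1 * V1 / V2
C2 = 464 * 19 / 513
C2 = 17.1852 uM

17.1852 uM


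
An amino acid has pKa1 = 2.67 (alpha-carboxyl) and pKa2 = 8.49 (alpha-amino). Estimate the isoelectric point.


pI = (pKa1 + pKa2) / 2
pI = (2.67 + 8.49) / 2
pI = 5.58

5.58


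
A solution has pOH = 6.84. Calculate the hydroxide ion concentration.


[OH-] = 10^(-pOH)
[OH-] = 10^(-6.84)
[OH-] = 1.445e-07 M

1.445e-07 M


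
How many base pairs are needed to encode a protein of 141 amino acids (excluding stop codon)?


Each amino acid = 1 codon = 3 bp
bp = 141 * 3 = 423 bp

423 bp


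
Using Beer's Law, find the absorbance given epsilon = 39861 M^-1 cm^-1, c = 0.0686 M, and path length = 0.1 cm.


A = epsilon * c * l
A = 39861 * 0.0686 * 0.1
A = 273.4465

273.4465


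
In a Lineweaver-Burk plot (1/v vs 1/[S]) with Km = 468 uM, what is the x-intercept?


x-intercept = -1/Km
= -1/468
= -0.0021 1/uM

-0.0021 1/uM


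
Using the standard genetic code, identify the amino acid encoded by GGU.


Standard genetic code lookup.
Codon GGU -> Gly

Gly


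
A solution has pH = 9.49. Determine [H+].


[H+] = 10^(-pH)
[H+] = 10^(-9.49)
[H+] = 3.236e-10 M

3.236e-10 M


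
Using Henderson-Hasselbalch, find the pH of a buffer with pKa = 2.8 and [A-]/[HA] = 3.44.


pH = pKa + log10([A-]/[HA])
pH = 2.8 + log10(3.44)
pH = 3.3366

3.3366


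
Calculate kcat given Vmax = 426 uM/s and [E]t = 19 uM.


kcat = Vmax / [E]t
kcat = 426 / 19
kcat = 22.4211 s^-1

22.4211 s^-1


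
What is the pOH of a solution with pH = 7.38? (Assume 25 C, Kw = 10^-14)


pOH = 14 - pH
pOH = 14 - 7.38
pOH = 6.62

6.62


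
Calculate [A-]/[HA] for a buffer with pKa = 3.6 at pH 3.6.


[A-]/[HA] = 10^(pH - pKa)
= 10^(3.6 - 3.6)
= 1.0

1.0


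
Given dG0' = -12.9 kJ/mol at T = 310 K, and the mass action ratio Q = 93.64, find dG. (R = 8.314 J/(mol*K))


dG = dG0' + RT * ln(Q) / 1000
dG = -12.9 + 8.314 * 310 * ln(93.64) / 1000
dG = -1.2003 kJ/mol

-1.2003 kJ/mol


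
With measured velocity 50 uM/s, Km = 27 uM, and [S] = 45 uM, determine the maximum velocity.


Vmax = v * (Km + [S]) / [S]
Vmax = 50 * (27 + 45) / 45
Vmax = 80.0 uM/s

80.0 uM/s


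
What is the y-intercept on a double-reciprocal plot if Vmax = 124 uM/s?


y-intercept = 1/Vmax
= 1/124
= 0.0081 s/uM

0.0081 s/uM


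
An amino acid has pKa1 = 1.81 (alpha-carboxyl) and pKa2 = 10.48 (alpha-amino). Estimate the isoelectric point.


pI = (pKa1 + pKa2) / 2
pI = (1.81 + 10.48) / 2
pI = 6.145

6.145


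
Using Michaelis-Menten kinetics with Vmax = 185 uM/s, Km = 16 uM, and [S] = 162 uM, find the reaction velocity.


v = Vmax * [S] / (Km + [S])
v = 185 * 162 / (16 + 162)
v = 168.3708 uM/s

168.3708 uM/s


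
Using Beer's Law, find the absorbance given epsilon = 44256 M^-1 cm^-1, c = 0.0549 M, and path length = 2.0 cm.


A = epsilon * c * l
A = 44256 * 0.0549 * 2.0
A = 4859.3088

4859.3088


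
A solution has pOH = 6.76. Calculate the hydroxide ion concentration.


[OH-] = 10^(-pOH)
[OH-] = 10^(-6.76)
[OH-] = 1.738e-07 M

1.738e-07 M


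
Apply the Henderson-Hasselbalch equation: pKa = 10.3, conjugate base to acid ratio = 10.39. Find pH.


pH = pKa + log10([A-]/[HA])
pH = 10.3 + log10(10.39)
pH = 11.3166

11.3166


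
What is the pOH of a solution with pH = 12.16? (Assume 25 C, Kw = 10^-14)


pOH = 14 - pH
pOH = 14 - 12.16
pOH = 1.84

1.84


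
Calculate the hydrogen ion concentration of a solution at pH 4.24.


[H+] = 10^(-pH)
[H+] = 10^(-4.24)
[H+] = 5.754e-05 M

5.754e-05 M


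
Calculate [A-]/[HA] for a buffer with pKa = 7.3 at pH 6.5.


[A-]/[HA] = 10^(pH - pKa)
= 10^(6.5 - 7.3)
= 0.1585

0.1585


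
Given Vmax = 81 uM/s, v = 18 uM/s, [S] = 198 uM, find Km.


Km = [S] * (Vmax - v) / v
Km = 198 * (81 - 18) / 18
Km = 693.0 uM

693.0 uM


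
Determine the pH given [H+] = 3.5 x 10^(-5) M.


pH = -log10([H+])
pH = -log10(3.5 x 10^(-5))
pH = 4.4559

4.4559


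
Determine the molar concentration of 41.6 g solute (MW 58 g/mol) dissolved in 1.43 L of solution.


C = (mass / MW) / volume
C = (41.6 / 58) / 1.43
C = 0.5016 M

0.5016 M


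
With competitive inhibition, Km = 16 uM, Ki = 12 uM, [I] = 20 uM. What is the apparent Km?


Km_app = Km * (1 + [I]/Ki)
Km_app = 16 * (1 + 20/12)
Km_app = 42.6667 uM

42.6667 uM


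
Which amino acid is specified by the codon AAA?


Standard genetic code lookup.
Codon AAA -> Lys

Lys


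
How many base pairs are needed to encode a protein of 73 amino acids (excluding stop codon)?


Each amino acid = 1 codon = 3 bp
bp = 73 * 3 = 219 bp

219 bp


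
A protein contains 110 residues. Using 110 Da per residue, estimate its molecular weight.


MW = n_residues * 110 Da
MW = 110 * 110
MW = 12100 Da

12100 Da


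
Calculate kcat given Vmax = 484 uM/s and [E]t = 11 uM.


kcat = Vmax / [E]t
kcat = 484 / 11
kcat = 44.0 s^-1

44.0 s^-1


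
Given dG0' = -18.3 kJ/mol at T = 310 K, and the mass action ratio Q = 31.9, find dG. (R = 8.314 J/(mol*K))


dG = dG0' + RT * ln(Q) / 1000
dG = -18.3 + 8.314 * 310 * ln(31.9) / 1000
dG = -9.3757 kJ/mol

-9.3757 kJ/mol


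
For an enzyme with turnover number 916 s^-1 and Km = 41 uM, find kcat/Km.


Catalytic efficiency = kcat / Km
= 916 / 41
= 22.3415 uM^-1*s^-1

22.3415 uM^-1*s^-1


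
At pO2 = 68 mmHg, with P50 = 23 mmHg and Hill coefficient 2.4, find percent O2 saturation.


Y = pO2^n / (P50^n + pO2^n)
Y = 68^2.4 / (23^2.4 + 68^2.4)
Y = 93.1%

93.1%


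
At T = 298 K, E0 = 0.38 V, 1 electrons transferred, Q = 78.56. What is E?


E = E0 - (RT/nF) * ln(Q)
E = 0.38 - (8.314 * 298 / (1 * 96485)) * ln(78.56)
E = 0.2679 V

0.2679 V


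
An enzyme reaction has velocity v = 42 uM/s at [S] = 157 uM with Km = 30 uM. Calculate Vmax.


Vmax = v * (Km + [S]) / [S]
Vmax = 42 * (30 + 157) / 157
Vmax = 50.0255 uM/s

50.0255 uM/s


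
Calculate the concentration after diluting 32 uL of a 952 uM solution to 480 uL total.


C2 = C1 * V1 / V2
C2 = 952 * 32 / 480
C2 = 63.4667 uM

63.4667 uM


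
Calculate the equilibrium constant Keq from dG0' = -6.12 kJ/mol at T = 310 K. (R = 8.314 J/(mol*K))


Keq = exp(-dG0 * 1000 / (R * T))
Keq = exp(-(-6.12) * 1000 / (8.314 * 310))
Keq = 10.7461

10.7461


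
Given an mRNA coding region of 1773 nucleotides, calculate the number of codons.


codons = nucleotides / 3
codons = 1773 / 3 = 591

591


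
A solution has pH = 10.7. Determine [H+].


[H+] = 10^(-pH)
[H+] = 10^(-10.7)
[H+] = 1.995e-11 M

1.995e-11 M


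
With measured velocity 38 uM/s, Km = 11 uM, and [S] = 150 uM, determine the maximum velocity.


Vmax = v * (Km + [S]) / [S]
Vmax = 38 * (11 + 150) / 150
Vmax = 40.7867 uM/s

40.7867 uM/s


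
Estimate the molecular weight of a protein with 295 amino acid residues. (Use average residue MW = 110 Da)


MW = n_residues * 110 Da
MW = 295 * 110
MW = 32450 Da

32450 Da


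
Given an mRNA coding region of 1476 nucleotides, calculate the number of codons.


codons = nucleotides / 3
codons = 1476 / 3 = 492

492


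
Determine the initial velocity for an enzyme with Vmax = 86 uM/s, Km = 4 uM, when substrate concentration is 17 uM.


v = Vmax * [S] / (Km + [S])
v = 86 * 17 / (4 + 17)
v = 69.619 uM/s

69.619 uM/s


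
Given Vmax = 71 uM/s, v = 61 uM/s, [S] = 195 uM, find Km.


Km = [S] * (Vmax - v) / v
Km = 195 * (71 - 61) / 61
Km = 31.9672 uM

31.9672 uM


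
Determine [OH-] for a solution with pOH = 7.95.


[OH-] = 10^(-pOH)
[OH-] = 10^(-7.95)
[OH-] = 1.122e-08 M

1.122e-08 M


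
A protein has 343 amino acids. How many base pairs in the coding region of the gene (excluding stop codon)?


Each amino acid = 1 codon = 3 bp
bp = 343 * 3 = 1029 bp

1029 bp


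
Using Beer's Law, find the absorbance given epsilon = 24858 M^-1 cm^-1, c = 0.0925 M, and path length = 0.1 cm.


A = epsilon * c * l
A = 24858 * 0.0925 * 0.1
A = 229.9365

229.9365


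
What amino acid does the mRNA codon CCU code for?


Standard genetic code lookup.
Codon CCU -> Pro

Pro


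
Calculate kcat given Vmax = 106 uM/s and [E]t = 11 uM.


kcat = Vmax / [E]t
kcat = 106 / 11
kcat = 9.6364 s^-1

9.6364 s^-1


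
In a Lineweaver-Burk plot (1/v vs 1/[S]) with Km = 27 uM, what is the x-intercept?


x-intercept = -1/Km
= -1/27
= -0.037 1/uM

-0.037 1/uM


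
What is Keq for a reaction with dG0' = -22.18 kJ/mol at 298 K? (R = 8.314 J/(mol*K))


Keq = exp(-dG0 * 1000 / (R * T))
Keq = exp(-(-22.18) * 1000 / (8.314 * 298))
Keq = 7725.7408

7725.7408


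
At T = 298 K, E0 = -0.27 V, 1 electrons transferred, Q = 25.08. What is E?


E = E0 - (RT/nF) * ln(Q)
E = -0.27 - (8.314 * 298 / (1 * 96485)) * ln(25.08)
E = -0.3527 V

-0.3527 V


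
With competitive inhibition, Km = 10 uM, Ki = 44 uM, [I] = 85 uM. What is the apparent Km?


Km_app = Km * (1 + [I]/Ki)
Km_app = 10 * (1 + 85/44)
Km_app = 29.3182 uM

29.3182 uM


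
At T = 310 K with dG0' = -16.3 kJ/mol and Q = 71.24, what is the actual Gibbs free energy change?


dG = dG0' + RT * ln(Q) / 1000
dG = -16.3 + 8.314 * 310 * ln(71.24) / 1000
dG = -5.3049 kJ/mol

-5.3049 kJ/mol


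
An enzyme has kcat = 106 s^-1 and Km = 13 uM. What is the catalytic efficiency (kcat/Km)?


Catalytic efficiency = kcat / Km
= 106 / 13
= 8.1538 uM^-1*s^-1

8.1538 uM^-1*s^-1


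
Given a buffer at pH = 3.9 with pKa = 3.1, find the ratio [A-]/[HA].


[A-]/[HA] = 10^(pH - pKa)
= 10^(3.9 - 3.1)
= 6.3096

6.3096


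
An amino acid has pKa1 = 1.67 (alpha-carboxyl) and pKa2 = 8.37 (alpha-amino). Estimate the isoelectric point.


pI = (pKa1 + pKa2) / 2
pI = (1.67 + 8.37) / 2
pI = 5.02

5.02


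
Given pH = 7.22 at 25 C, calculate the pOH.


pOH = 14 - pH
pOH = 14 - 7.22
pOH = 6.78

6.78


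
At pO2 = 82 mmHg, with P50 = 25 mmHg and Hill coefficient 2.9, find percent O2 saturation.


Y = pO2^n / (P50^n + pO2^n)
Y = 82^2.9 / (25^2.9 + 82^2.9)
Y = 96.91%

96.91%


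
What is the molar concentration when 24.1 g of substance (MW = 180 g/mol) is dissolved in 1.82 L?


C = (mass / MW) / volume
C = (24.1 / 180) / 1.82
C = 0.0736 M

0.0736 M


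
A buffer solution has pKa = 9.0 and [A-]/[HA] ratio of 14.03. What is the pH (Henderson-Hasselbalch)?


pH = pKa + log10([A-]/[HA])
pH = 9.0 + log10(14.03)
pH = 10.1471

10.1471


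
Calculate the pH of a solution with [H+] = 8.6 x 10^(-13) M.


pH = -log10([H+])
pH = -log10(8.6 x 10^(-13))
pH = 12.0655

12.0655


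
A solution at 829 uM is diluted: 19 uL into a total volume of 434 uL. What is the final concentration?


C2 = C1 * V1 / V2
C2 = 829 * 19 / 434
C2 = 36.2926 uM

36.2926 uM


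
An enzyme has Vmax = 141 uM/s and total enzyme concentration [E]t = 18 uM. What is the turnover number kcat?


kcat = Vmax / [E]t
kcat = 141 / 18
kcat = 7.8333 s^-1

7.8333 s^-1


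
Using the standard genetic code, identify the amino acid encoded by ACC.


Standard genetic code lookup.
Codon ACC -> Thr

Thr


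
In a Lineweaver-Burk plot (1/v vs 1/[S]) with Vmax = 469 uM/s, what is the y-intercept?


y-intercept = 1/Vmax
= 1/469
= 0.0021 s/uM

0.0021 s/uM


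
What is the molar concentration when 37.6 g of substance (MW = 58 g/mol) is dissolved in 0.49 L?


C = (mass / MW) / volume
C = (37.6 / 58) / 0.49
C = 1.323 M

1.323 M


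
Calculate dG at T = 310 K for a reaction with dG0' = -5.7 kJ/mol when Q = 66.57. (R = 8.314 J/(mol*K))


dG = dG0' + RT * ln(Q) / 1000
dG = -5.7 + 8.314 * 310 * ln(66.57) / 1000
dG = 5.1203 kJ/mol

5.1203 kJ/mol


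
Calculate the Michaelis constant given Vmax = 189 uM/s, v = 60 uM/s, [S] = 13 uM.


Km = [S] * (Vmax - v) / v
Km = 13 * (189 - 60) / 60
Km = 27.95 uM

27.95 uM


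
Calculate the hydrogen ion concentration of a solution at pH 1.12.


[H+] = 10^(-pH)
[H+] = 10^(-1.12)
[H+] = 0.0759 M

0.0759 M


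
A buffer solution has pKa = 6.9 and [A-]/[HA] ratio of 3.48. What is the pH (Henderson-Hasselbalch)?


pH = pKa + log10([A-]/[HA])
pH = 6.9 + log10(3.48)
pH = 7.4416

7.4416


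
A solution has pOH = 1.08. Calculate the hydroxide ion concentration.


[OH-] = 10^(-pOH)
[OH-] = 10^(-1.08)
[OH-] = 0.0832 M

0.0832 M


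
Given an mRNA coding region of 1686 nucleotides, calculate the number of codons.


codons = nucleotides / 3
codons = 1686 / 3 = 562

562


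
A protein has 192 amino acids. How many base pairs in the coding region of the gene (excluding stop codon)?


Each amino acid = 1 codon = 3 bp
bp = 192 * 3 = 576 bp

576 bp


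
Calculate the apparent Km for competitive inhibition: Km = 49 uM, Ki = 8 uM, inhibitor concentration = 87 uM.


Km_app = Km * (1 + [I]/Ki)
Km_app = 49 * (1 + 87/8)
Km_app = 581.875 uM

581.875 uM


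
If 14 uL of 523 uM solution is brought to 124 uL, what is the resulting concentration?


C2 = C1 * V1 / V2
C2 = 523 * 14 / 124
C2 = 59.0484 uM

59.0484 uM


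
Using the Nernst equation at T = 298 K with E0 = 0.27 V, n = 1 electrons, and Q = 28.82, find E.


E = E0 - (RT/nF) * ln(Q)
E = 0.27 - (8.314 * 298 / (1 * 96485)) * ln(28.82)
E = 0.1837 V

0.1837 V


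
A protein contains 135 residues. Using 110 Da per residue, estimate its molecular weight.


MW = n_residues * 110 Da
MW = 135 * 110
MW = 14850 Da

14850 Da


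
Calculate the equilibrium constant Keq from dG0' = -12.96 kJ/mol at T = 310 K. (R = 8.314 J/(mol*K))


Keq = exp(-dG0 * 1000 / (R * T))
Keq = exp(-(-12.96) * 1000 / (8.314 * 310))
Keq = 152.6946

152.6946


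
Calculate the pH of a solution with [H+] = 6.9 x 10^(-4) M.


pH = -log10([H+])
pH = -log10(6.9 x 10^(-4))
pH = 3.1612

3.1612


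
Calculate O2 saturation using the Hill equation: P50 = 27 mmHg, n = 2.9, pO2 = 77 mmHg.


Y = pO2^n / (P50^n + pO2^n)
Y = 77^2.9 / (27^2.9 + 77^2.9)
Y = 95.43%

95.43%


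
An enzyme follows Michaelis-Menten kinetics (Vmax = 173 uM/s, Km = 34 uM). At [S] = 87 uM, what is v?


v = Vmax * [S] / (Km + [S])
v = 173 * 87 / (34 + 87)
v = 124.3884 uM/s

124.3884 uM/s


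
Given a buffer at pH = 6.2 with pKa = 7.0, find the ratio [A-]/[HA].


[A-]/[HA] = 10^(pH - pKa)
= 10^(6.2 - 7.0)
= 0.1585

0.1585


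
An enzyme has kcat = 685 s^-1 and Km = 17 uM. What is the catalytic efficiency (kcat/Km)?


Catalytic efficiency = kcat / Km
= 685 / 17
= 40.2941 uM^-1*s^-1

40.2941 uM^-1*s^-1


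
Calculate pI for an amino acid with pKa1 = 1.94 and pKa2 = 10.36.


pI = (pKa1 + pKa2) / 2
pI = (1.94 + 10.36) / 2
pI = 6.15

6.15


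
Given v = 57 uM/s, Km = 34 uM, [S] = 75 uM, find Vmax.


Vmax = v * (Km + [S]) / [S]
Vmax = 57 * (34 + 75) / 75
Vmax = 82.84 uM/s

82.84 uM/s


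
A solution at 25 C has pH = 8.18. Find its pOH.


pOH = 14 - pH
pOH = 14 - 8.18
pOH = 5.82

5.82


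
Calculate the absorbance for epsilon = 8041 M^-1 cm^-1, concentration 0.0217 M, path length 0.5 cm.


A = epsilon * c * l
A = 8041 * 0.0217 * 0.5
A = 87.2448

87.2448


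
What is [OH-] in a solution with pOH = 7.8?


[OH-] = 10^(-pOH)
[OH-] = 10^(-7.8)
[OH-] = 1.585e-08 M

1.585e-08 M


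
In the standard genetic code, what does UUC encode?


Standard genetic code lookup.
Codon UUC -> Phe

Phe


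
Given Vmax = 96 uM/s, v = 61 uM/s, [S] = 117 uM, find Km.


Km = [S] * (Vmax - v) / v
Km = 117 * (96 - 61) / 61
Km = 67.1311 uM

67.1311 uM


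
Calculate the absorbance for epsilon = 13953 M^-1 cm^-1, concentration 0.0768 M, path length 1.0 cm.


A = epsilon * c * l
A = 13953 * 0.0768 * 1.0
A = 1071.5904

1071.5904


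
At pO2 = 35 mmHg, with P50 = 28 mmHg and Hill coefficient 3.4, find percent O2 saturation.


Y = pO2^n / (P50^n + pO2^n)
Y = 35^3.4 / (28^3.4 + 35^3.4)
Y = 68.11%

68.11%


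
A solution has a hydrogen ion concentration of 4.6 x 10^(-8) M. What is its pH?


pH = -log10([H+])
pH = -log10(4.6 x 10^(-8))
pH = 7.3372

7.3372


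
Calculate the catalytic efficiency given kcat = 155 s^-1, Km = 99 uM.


Catalytic efficiency = kcat / Km
= 155 / 99
= 1.5657 uM^-1*s^-1

1.5657 uM^-1*s^-1


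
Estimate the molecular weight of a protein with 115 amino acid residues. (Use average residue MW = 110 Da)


MW = n_residues * 110 Da
MW = 115 * 110
MW = 12650 Da

12650 Da


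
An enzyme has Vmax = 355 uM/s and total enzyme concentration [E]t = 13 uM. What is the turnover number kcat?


kcat = Vmax / [E]t
kcat = 355 / 13
kcat = 27.3077 s^-1

27.3077 s^-1


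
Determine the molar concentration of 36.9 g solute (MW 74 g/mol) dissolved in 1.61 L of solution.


C = (mass / MW) / volume
C = (36.9 / 74) / 1.61
C = 0.3097 M

0.3097 M


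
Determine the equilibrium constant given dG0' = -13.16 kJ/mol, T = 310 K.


Keq = exp(-dG0 * 1000 / (R * T))
Keq = exp(-(-13.16) * 1000 / (8.314 * 310))
Keq = 165.0155

165.0155


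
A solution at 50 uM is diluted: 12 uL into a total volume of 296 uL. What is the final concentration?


C2 = C1 * V1 / V2
C2 = 50 * 12 / 296
C2 = 2.027 uM

2.027 uM


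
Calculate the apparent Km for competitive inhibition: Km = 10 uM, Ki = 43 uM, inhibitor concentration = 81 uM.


Km_app = Km * (1 + [I]/Ki)
Km_app = 10 * (1 + 81/43)
Km_app = 28.8372 uM

28.8372 uM


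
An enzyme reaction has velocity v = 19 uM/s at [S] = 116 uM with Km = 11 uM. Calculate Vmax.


Vmax = v * (Km + [S]) / [S]
Vmax = 19 * (11 + 116) / 116
Vmax = 20.8017 uM/s

20.8017 uM/s


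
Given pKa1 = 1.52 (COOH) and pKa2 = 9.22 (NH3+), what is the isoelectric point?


pI = (pKa1 + pKa2) / 2
pI = (1.52 + 9.22) / 2
pI = 5.37

5.37


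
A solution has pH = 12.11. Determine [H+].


[H+] = 10^(-pH)
[H+] = 10^(-12.11)
[H+] = 7.762e-13 M

7.762e-13 M


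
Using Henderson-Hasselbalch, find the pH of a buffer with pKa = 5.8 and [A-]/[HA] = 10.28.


pH = pKa + log10([A-]/[HA])
pH = 5.8 + log10(10.28)
pH = 6.812

6.812


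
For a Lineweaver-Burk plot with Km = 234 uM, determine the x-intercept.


x-intercept = -1/Km
= -1/234
= -0.0043 1/uM

-0.0043 1/uM


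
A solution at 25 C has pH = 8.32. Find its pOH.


pOH = 14 - pH
pOH = 14 - 8.32
pOH = 5.68

5.68


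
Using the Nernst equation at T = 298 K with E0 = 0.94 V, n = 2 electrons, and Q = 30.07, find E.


E = E0 - (RT/nF) * ln(Q)
E = 0.94 - (8.314 * 298 / (2 * 96485)) * ln(30.07)
E = 0.8963 V

0.8963 V


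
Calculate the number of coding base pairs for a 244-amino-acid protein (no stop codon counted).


Each amino acid = 1 codon = 3 bp
bp = 244 * 3 = 732 bp

732 bp


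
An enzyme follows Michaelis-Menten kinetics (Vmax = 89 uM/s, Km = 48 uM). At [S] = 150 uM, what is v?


v = Vmax * [S] / (Km + [S])
v = 89 * 150 / (48 + 150)
v = 67.4242 uM/s

67.4242 uM/s


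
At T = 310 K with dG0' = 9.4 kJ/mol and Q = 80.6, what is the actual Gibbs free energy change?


dG = dG0' + RT * ln(Q) / 1000
dG = 9.4 + 8.314 * 310 * ln(80.6) / 1000
dG = 20.7132 kJ/mol

20.7132 kJ/mol


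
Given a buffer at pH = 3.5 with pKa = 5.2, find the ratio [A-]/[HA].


[A-]/[HA] = 10^(pH - pKa)
= 10^(3.5 - 5.2)
= 0.02

0.02


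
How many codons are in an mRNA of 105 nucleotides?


codons = nucleotides / 3
codons = 105 / 3 = 35

35


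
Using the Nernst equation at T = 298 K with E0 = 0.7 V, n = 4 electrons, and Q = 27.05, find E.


E = E0 - (RT/nF) * ln(Q)
E = 0.7 - (8.314 * 298 / (4 * 96485)) * ln(27.05)
E = 0.6788 V

0.6788 V


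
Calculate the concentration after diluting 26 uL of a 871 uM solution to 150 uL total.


C2 = C1 * V1 / V2
C2 = 871 * 26 / 150
C2 = 150.9733 uM

150.9733 uM


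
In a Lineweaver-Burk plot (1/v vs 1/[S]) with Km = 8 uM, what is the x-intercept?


x-intercept = -1/Km
= -1/8
= -0.125 1/uM

-0.125 1/uM


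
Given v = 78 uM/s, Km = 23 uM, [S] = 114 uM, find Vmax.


Vmax = v * (Km + [S]) / [S]
Vmax = 78 * (23 + 114) / 114
Vmax = 93.7368 uM/s

93.7368 uM/s


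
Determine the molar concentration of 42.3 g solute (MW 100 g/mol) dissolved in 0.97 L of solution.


C = (mass / MW) / volume
C = (42.3 / 100) / 0.97
C = 0.4361 M

0.4361 M


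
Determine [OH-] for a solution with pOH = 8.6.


[OH-] = 10^(-pOH)
[OH-] = 10^(-8.6)
[OH-] = 2.512e-09 M

2.512e-09 M


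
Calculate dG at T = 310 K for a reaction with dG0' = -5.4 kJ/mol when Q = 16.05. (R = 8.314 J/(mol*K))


dG = dG0' + RT * ln(Q) / 1000
dG = -5.4 + 8.314 * 310 * ln(16.05) / 1000
dG = 1.7539 kJ/mol

1.7539 kJ/mol


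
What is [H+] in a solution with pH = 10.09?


[H+] = 10^(-pH)
[H+] = 10^(-10.09)
[H+] = 8.128e-11 M

8.128e-11 M


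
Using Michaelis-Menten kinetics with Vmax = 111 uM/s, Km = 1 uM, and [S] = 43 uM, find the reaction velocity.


v = Vmax * [S] / (Km + [S])
v = 111 * 43 / (1 + 43)
v = 108.4773 uM/s

108.4773 uM/s


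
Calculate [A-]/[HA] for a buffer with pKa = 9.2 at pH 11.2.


[A-]/[HA] = 10^(pH - pKa)
= 10^(11.2 - 9.2)
= 100.0

100.0


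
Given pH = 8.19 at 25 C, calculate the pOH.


pOH = 14 - pH
pOH = 14 - 8.19
pOH = 5.81

5.81


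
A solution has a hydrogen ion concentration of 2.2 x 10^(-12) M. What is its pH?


pH = -log10([H+])
pH = -log10(2.2 x 10^(-12))
pH = 11.6576

11.6576


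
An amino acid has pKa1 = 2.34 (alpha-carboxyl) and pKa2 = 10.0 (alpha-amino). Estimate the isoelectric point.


pI = (pKa1 + pKa2) / 2
pI = (2.34 + 10.0) / 2
pI = 6.17

6.17


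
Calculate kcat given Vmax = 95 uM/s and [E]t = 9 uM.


kcat = Vmax / [E]t
kcat = 95 / 9
kcat = 10.5556 s^-1

10.5556 s^-1


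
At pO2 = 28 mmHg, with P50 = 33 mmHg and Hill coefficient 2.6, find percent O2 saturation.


Y = pO2^n / (P50^n + pO2^n)
Y = 28^2.6 / (33^2.6 + 28^2.6)
Y = 39.48%

39.48%


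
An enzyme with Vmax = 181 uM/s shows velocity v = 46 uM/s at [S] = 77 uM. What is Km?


Km = [S] * (Vmax - v) / v
Km = 77 * (181 - 46) / 46
Km = 225.9783 uM

225.9783 uM


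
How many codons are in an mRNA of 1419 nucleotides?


codons = nucleotides / 3
codons = 1419 / 3 = 473

473


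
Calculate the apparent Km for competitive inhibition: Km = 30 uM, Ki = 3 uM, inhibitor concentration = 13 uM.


Km_app = Km * (1 + [I]/Ki)
Km_app = 30 * (1 + 13/3)
Km_app = 160.0 uM

160.0 uM


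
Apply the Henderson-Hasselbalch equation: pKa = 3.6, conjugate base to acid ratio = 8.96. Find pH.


pH = pKa + log10([A-]/[HA])
pH = 3.6 + log10(8.96)
pH = 4.5523

4.5523


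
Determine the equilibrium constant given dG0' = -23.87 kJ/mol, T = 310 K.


Keq = exp(-dG0 * 1000 / (R * T))
Keq = exp(-(-23.87) * 1000 / (8.314 * 310))
Keq = 10524.7684

10524.7684


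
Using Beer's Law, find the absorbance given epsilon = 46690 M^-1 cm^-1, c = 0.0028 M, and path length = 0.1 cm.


A = epsilon * c * l
A = 46690 * 0.0028 * 0.1
A = 13.0732

13.0732


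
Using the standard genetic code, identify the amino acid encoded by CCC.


Standard genetic code lookup.
Codon CCC -> Pro

Pro


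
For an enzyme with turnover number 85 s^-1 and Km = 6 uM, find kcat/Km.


Catalytic efficiency = kcat / Km
= 85 / 6
= 14.1667 uM^-1*s^-1

14.1667 uM^-1*s^-1


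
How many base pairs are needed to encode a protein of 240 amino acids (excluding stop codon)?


Each amino acid = 1 codon = 3 bp
bp = 240 * 3 = 720 bp

720 bp


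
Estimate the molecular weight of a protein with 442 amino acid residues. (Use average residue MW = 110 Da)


MW = n_residues * 110 Da
MW = 442 * 110
MW = 48620 Da

48620 Da


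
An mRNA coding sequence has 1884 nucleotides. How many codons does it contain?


codons = nucleotides / 3
codons = 1884 / 3 = 628

628


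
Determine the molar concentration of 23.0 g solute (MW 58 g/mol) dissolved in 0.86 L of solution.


C = (mass / MW) / volume
C = (23.0 / 58) / 0.86
C = 0.4611 M

0.4611 M


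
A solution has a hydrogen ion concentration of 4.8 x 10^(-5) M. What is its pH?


pH = -log10([H+])
pH = -log10(4.8 x 10^(-5))
pH = 4.3188

4.3188


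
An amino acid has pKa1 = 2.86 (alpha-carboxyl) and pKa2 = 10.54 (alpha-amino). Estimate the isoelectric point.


pI = (pKa1 + pKa2) / 2
pI = (2.86 + 10.54) / 2
pI = 6.7

6.7


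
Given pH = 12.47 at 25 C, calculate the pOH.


pOH = 14 - pH
pOH = 14 - 12.47
pOH = 1.53

1.53


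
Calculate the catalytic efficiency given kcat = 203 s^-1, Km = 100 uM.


Catalytic efficiency = kcat / Km
= 203 / 100
= 2.03 uM^-1*s^-1

2.03 uM^-1*s^-1


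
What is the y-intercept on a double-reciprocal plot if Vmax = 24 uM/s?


y-intercept = 1/Vmax
= 1/24
= 0.0417 s/uM

0.0417 s/uM


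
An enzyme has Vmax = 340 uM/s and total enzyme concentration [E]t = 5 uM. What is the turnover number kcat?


kcat = Vmax / [E]t
kcat = 340 / 5
kcat = 68.0 s^-1

68.0 s^-1


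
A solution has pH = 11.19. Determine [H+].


[H+] = 10^(-pH)
[H+] = 10^(-11.19)
[H+] = 6.457e-12 M

6.457e-12 M


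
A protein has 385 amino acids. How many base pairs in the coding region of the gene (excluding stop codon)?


Each amino acid = 1 codon = 3 bp
bp = 385 * 3 = 1155 bp

1155 bp


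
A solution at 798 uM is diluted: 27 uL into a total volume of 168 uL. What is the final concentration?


C2 = C1 * V1 / V2
C2 = 798 * 27 / 168
C2 = 128.25 uM

128.25 uM


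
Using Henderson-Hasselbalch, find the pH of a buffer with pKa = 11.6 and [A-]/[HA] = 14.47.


pH = pKa + log10([A-]/[HA])
pH = 11.6 + log10(14.47)
pH = 12.7605

12.7605


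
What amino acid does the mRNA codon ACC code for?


Standard genetic code lookup.
Codon ACC -> Thr

Thr


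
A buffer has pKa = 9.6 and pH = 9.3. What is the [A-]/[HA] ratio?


[A-]/[HA] = 10^(pH - pKa)
= 10^(9.3 - 9.6)
= 0.5012

0.5012


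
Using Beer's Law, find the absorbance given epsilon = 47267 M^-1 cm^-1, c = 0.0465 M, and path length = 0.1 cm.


A = epsilon * c * l
A = 47267 * 0.0465 * 0.1
A = 219.7916

219.7916


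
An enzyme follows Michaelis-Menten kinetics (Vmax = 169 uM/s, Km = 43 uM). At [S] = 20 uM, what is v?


v = Vmax * [S] / (Km + [S])
v = 169 * 20 / (43 + 20)
v = 53.6508 uM/s

53.6508 uM/s


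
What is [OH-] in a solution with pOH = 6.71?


[OH-] = 10^(-pOH)
[OH-] = 10^(-6.71)
[OH-] = 1.950e-07 M

1.950e-07 M


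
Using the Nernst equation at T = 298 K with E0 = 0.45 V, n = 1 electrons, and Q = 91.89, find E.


E = E0 - (RT/nF) * ln(Q)
E = 0.45 - (8.314 * 298 / (1 * 96485)) * ln(91.89)
E = 0.3339 V

0.3339 V


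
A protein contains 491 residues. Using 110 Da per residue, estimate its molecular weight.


MW = n_residues * 110 Da
MW = 491 * 110
MW = 54010 Da

54010 Da


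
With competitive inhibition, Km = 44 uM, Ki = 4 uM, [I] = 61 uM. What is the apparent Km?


Km_app = Km * (1 + [I]/Ki)
Km_app = 44 * (1 + 61/4)
Km_app = 715.0 uM

715.0 uM


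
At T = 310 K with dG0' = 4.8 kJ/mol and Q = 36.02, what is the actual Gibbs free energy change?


dG = dG0' + RT * ln(Q) / 1000
dG = 4.8 + 8.314 * 310 * ln(36.02) / 1000
dG = 14.0374 kJ/mol

14.0374 kJ/mol


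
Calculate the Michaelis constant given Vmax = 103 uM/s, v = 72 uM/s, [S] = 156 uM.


Km = [S] * (Vmax - v) / v
Km = 156 * (103 - 72) / 72
Km = 67.1667 uM

67.1667 uM


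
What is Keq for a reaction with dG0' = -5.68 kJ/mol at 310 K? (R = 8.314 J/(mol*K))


Keq = exp(-dG0 * 1000 / (R * T))
Keq = exp(-(-5.68) * 1000 / (8.314 * 310))
Keq = 9.0596

9.0596


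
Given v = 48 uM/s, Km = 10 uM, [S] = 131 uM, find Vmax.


Vmax = v * (Km + [S]) / [S]
Vmax = 48 * (10 + 131) / 131
Vmax = 51.6641 uM/s

51.6641 uM/s


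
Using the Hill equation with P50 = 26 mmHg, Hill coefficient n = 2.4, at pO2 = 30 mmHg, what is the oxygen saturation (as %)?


Y = pO2^n / (P50^n + pO2^n)
Y = 30^2.4 / (26^2.4 + 30^2.4)
Y = 58.5%

58.5%


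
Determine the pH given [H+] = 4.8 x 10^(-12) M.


pH = -log10([H+])
pH = -log10(4.8 x 10^(-12))
pH = 11.3188

11.3188


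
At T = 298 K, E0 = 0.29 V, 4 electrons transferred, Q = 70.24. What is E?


E = E0 - (RT/nF) * ln(Q)
E = 0.29 - (8.314 * 298 / (4 * 96485)) * ln(70.24)
E = 0.2627 V

0.2627 V


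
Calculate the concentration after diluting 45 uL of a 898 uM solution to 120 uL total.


C2 = C1 * V1 / V2
C2 = 898 * 45 / 120
C2 = 336.75 uM

336.75 uM


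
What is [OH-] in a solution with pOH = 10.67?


[OH-] = 10^(-pOH)
[OH-] = 10^(-10.67)
[OH-] = 2.138e-11 M

2.138e-11 M


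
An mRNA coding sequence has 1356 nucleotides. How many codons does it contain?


codons = nucleotides / 3
codons = 1356 / 3 = 452

452


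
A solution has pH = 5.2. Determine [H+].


[H+] = 10^(-pH)
[H+] = 10^(-5.2)
[H+] = 6.310e-06 M

6.310e-06 M


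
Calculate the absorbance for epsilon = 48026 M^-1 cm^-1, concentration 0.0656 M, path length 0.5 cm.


A = epsilon * c * l
A = 48026 * 0.0656 * 0.5
A = 1575.2528

1575.2528


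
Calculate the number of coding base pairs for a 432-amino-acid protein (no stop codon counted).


Each amino acid = 1 codon = 3 bp
bp = 432 * 3 = 1296 bp

1296 bp


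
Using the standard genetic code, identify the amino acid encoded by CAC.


Standard genetic code lookup.
Codon CAC -> His

His


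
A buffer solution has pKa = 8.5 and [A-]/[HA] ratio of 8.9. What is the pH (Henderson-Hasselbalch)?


pH = pKa + log10([A-]/[HA])
pH = 8.5 + log10(8.9)
pH = 9.4494

9.4494


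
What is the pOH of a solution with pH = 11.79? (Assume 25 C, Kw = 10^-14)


pOH = 14 - pH
pOH = 14 - 11.79
pOH = 2.21

2.21


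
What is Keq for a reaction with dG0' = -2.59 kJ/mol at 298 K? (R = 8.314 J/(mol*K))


Keq = exp(-dG0 * 1000 / (R * T))
Keq = exp(-(-2.59) * 1000 / (8.314 * 298))
Keq = 2.8445

2.8445


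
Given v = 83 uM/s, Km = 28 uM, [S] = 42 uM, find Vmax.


Vmax = v * (Km + [S]) / [S]
Vmax = 83 * (28 + 42) / 42
Vmax = 138.3333 uM/s

138.3333 uM/s


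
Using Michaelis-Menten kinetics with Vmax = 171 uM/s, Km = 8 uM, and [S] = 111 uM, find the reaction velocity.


v = Vmax * [S] / (Km + [S])
v = 171 * 111 / (8 + 111)
v = 159.5042 uM/s

159.5042 uM/s


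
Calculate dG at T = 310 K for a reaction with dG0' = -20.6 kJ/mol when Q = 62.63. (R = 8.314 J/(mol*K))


dG = dG0' + RT * ln(Q) / 1000
dG = -20.6 + 8.314 * 310 * ln(62.63) / 1000
dG = -9.9369 kJ/mol

-9.9369 kJ/mol


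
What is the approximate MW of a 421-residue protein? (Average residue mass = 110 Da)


MW = n_residues * 110 Da
MW = 421 * 110
MW = 46310 Da

46310 Da


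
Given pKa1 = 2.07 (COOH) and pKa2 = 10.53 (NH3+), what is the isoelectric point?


pI = (pKa1 + pKa2) / 2
pI = (2.07 + 10.53) / 2
pI = 6.3

6.3


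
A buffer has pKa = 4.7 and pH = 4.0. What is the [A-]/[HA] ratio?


[A-]/[HA] = 10^(pH - pKa)
= 10^(4.0 - 4.7)
= 0.1995

0.1995


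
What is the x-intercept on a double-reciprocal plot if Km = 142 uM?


x-intercept = -1/Km
= -1/142
= -0.007 1/uM

-0.007 1/uM


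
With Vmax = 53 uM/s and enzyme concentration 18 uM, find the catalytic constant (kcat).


kcat = Vmax / [E]t
kcat = 53 / 18
kcat = 2.9444 s^-1

2.9444 s^-1


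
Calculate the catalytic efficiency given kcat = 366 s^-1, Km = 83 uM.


Catalytic efficiency = kcat / Km
= 366 / 83
= 4.4096 uM^-1*s^-1

4.4096 uM^-1*s^-1


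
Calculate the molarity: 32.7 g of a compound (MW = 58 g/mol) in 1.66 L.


C = (mass / MW) / volume
C = (32.7 / 58) / 1.66
C = 0.3396 M

0.3396 M


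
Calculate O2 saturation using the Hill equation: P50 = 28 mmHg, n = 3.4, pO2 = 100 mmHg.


Y = pO2^n / (P50^n + pO2^n)
Y = 100^3.4 / (28^3.4 + 100^3.4)
Y = 98.7%

98.7%


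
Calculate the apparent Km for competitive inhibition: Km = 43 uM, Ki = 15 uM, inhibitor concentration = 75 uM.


Km_app = Km * (1 + [I]/Ki)
Km_app = 43 * (1 + 75/15)
Km_app = 258.0 uM

258.0 uM


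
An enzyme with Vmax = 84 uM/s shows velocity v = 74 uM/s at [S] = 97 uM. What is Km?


Km = [S] * (Vmax - v) / v
Km = 97 * (84 - 74) / 74
Km = 13.1081 uM

13.1081 uM


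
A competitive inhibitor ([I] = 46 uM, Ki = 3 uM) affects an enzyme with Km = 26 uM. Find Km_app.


Km_app = Km * (1 + [I]/Ki)
Km_app = 26 * (1 + 46/3)
Km_app = 424.6667 uM

424.6667 uM


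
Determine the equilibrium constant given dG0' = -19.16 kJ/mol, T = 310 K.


Keq = exp(-dG0 * 1000 / (R * T))
Keq = exp(-(-19.16) * 1000 / (8.314 * 310))
Keq = 1692.6001

1692.6001


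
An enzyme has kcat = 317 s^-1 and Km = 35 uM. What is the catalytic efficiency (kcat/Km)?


Catalytic efficiency = kcat / Km
= 317 / 35
= 9.0571 uM^-1*s^-1

9.0571 uM^-1*s^-1


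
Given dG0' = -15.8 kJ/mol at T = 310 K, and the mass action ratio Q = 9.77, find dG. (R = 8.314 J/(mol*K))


dG = dG0' + RT * ln(Q) / 1000
dG = -15.8 + 8.314 * 310 * ln(9.77) / 1000
dG = -9.9254 kJ/mol

-9.9254 kJ/mol
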